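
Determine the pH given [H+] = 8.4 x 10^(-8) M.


pH = -log10([H+])
pH = -log10(8.4 x 10^(-8))
pH = 7.0757

7.0757


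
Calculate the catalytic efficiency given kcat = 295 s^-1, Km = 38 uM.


Catalytic efficiency = kcat / Km
= 295 / 38
= 7.7632 uM^-1*s^-1

7.7632 uM^-1*s^-1


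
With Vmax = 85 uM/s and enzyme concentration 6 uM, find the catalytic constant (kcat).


kcat = Vmax / [E]t
kcat = 85 / 6
kcat = 14.1667 s^-1

14.1667 s^-1


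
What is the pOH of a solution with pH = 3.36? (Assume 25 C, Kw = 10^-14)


pOH = 14 - pH
pOH = 14 - 3.36
pOH = 10.64

10.64


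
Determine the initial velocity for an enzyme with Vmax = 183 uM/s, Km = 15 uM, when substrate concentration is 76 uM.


v = Vmax * [S] / (Km + [S])
v = 183 * 76 / (15 + 76)
v = 152.8352 uM/s

152.8352 uM/s


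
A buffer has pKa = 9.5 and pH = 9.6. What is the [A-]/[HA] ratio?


[A-]/[HA] = 10^(pH - pKa)
= 10^(9.6 - 9.5)
= 1.2589

1.2589


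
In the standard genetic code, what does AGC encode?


Standard genetic code lookup.
Codon AGC -> Ser

Ser


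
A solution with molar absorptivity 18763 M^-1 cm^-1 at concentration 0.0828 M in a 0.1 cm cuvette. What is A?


A = epsilon * c * l
A = 18763 * 0.0828 * 0.1
A = 155.3576

155.3576


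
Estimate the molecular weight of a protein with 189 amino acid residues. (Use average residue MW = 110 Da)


MW = n_residues * 110 Da
MW = 189 * 110
MW = 20790 Da

20790 Da


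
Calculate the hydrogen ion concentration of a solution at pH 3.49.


[H+] = 10^(-pH)
[H+] = 10^(-3.49)
[H+] = 3.236e-04 M

3.236e-04 M


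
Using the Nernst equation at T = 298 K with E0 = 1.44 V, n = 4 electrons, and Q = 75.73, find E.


E = E0 - (RT/nF) * ln(Q)
E = 1.44 - (8.314 * 298 / (4 * 96485)) * ln(75.73)
E = 1.4122 V

1.4122 V


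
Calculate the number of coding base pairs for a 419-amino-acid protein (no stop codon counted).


Each amino acid = 1 codon = 3 bp
bp = 419 * 3 = 1257 bp

1257 bp


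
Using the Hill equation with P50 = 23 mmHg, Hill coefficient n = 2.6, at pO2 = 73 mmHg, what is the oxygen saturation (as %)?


Y = pO2^n / (P50^n + pO2^n)
Y = 73^2.6 / (23^2.6 + 73^2.6)
Y = 95.27%

95.27%


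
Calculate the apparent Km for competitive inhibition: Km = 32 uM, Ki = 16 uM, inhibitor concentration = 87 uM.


Km_app = Km * (1 + [I]/Ki)
Km_app = 32 * (1 + 87/16)
Km_app = 206.0 uM

206.0 uM


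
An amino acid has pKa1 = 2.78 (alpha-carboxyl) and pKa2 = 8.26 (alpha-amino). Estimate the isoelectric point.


pI = (pKa1 + pKa2) / 2
pI = (2.78 + 8.26) / 2
pI = 5.52

5.52


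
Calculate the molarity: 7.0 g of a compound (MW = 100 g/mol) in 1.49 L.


C = (mass / MW) / volume
C = (7.0 / 100) / 1.49
C = 0.047 M

0.047 M


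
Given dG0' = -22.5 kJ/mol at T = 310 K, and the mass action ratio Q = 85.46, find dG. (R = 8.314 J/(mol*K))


dG = dG0' + RT * ln(Q) / 1000
dG = -22.5 + 8.314 * 310 * ln(85.46) / 1000
dG = -11.0359 kJ/mol

-11.0359 kJ/mol


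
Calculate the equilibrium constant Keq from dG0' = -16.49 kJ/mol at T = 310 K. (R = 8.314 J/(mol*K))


Keq = exp(-dG0 * 1000 / (R * T))
Keq = exp(-(-16.49) * 1000 / (8.314 * 310))
Keq = 600.6842

600.6842


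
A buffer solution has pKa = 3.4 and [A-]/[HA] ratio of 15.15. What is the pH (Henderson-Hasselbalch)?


pH = pKa + log10([A-]/[HA])
pH = 3.4 + log10(15.15)
pH = 4.5804

4.5804


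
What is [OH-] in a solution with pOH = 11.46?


[OH-] = 10^(-pOH)
[OH-] = 10^(-11.46)
[OH-] = 3.467e-12 M

3.467e-12 M


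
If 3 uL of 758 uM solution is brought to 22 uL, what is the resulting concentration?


C2 = C1 * V1 / V2
C2 = 758 * 3 / 22
C2 = 103.3636 uM

103.3636 uM


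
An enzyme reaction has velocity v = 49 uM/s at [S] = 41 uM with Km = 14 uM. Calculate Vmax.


Vmax = v * (Km + [S]) / [S]
Vmax = 49 * (14 + 41) / 41
Vmax = 65.7317 uM/s

65.7317 uM/s


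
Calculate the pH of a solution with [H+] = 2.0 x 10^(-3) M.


pH = -log10([H+])
pH = -log10(2.0 x 10^(-3))
pH = 2.699

2.699


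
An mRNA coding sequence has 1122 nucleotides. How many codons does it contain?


codons = nucleotides / 3
codons = 1122 / 3 = 374

374


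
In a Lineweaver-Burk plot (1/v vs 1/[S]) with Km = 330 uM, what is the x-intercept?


x-intercept = -1/Km
= -1/330
= -0.003 1/uM

-0.003 1/uM


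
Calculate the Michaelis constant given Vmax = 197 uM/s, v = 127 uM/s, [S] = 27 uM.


Km = [S] * (Vmax - v) / v
Km = 27 * (197 - 127) / 127
Km = 14.8819 uM

14.8819 uM


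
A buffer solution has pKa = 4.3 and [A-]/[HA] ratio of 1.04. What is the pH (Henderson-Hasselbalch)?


pH = pKa + log10([A-]/[HA])
pH = 4.3 + log10(1.04)
pH = 4.317

4.317


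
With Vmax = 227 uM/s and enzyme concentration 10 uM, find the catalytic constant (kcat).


kcat = Vmax / [E]t
kcat = 227 / 10
kcat = 22.7 s^-1

22.7 s^-1


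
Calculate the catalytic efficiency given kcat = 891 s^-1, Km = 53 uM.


Catalytic efficiency = kcat / Km
= 891 / 53
= 16.8113 uM^-1*s^-1

16.8113 uM^-1*s^-1


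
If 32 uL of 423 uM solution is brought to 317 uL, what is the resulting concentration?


C2 = C1 * V1 / V2
C2 = 423 * 32 / 317
C2 = 42.7003 uM

42.7003 uM


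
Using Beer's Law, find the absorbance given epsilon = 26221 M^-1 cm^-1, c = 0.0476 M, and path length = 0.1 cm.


A = epsilon * c * l
A = 26221 * 0.0476 * 0.1
A = 124.812

124.812


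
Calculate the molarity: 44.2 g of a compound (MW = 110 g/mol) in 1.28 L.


C = (mass / MW) / volume
C = (44.2 / 110) / 1.28
C = 0.3139 M

0.3139 M


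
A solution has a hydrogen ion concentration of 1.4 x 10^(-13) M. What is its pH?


pH = -log10([H+])
pH = -log10(1.4 x 10^(-13))
pH = 12.8539

12.8539


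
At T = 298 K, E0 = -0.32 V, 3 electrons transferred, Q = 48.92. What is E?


E = E0 - (RT/nF) * ln(Q)
E = -0.32 - (8.314 * 298 / (3 * 96485)) * ln(48.92)
E = -0.3533 V

-0.3533 V


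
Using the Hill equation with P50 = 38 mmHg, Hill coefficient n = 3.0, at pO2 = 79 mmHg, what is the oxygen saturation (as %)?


Y = pO2^n / (P50^n + pO2^n)
Y = 79^3.0 / (38^3.0 + 79^3.0)
Y = 89.99%

89.99%


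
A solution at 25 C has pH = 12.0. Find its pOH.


pOH = 14 - pH
pOH = 14 - 12.0
pOH = 2.0

2.0


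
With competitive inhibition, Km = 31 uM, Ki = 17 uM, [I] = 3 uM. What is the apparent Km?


Km_app = Km * (1 + [I]/Ki)
Km_app = 31 * (1 + 3/17)
Km_app = 36.4706 uM

36.4706 uM


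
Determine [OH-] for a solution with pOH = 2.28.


[OH-] = 10^(-pOH)
[OH-] = 10^(-2.28)
[OH-] = 0.0052 M

0.0052 M


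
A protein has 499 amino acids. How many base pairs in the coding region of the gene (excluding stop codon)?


Each amino acid = 1 codon = 3 bp
bp = 499 * 3 = 1497 bp

1497 bp


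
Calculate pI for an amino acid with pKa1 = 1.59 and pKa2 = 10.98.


pI = (pKa1 + pKa2) / 2
pI = (1.59 + 10.98) / 2
pI = 6.285

6.285


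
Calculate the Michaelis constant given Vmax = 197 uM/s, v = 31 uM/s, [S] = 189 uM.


Km = [S] * (Vmax - v) / v
Km = 189 * (197 - 31) / 31
Km = 1012.0645 uM

1012.0645 uM


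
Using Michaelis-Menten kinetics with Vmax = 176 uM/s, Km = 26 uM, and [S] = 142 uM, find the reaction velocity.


v = Vmax * [S] / (Km + [S])
v = 176 * 142 / (26 + 142)
v = 148.7619 uM/s

148.7619 uM/s


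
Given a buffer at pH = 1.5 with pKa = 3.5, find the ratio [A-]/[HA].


[A-]/[HA] = 10^(pH - pKa)
= 10^(1.5 - 3.5)
= 0.01

0.01


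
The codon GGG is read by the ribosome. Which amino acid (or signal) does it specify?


Standard genetic code lookup.
Codon GGG -> Gly

Gly


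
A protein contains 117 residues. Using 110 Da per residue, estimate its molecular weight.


MW = n_residues * 110 Da
MW = 117 * 110
MW = 12870 Da

12870 Da


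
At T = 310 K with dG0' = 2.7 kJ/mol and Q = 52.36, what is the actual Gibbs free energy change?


dG = dG0' + RT * ln(Q) / 1000
dG = 2.7 + 8.314 * 310 * ln(52.36) / 1000
dG = 12.9015 kJ/mol

12.9015 kJ/mol


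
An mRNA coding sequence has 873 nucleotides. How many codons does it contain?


codons = nucleotides / 3
codons = 873 / 3 = 291

291


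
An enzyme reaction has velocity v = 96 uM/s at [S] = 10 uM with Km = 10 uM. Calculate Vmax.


Vmax = v * (Km + [S]) / [S]
Vmax = 96 * (10 + 10) / 10
Vmax = 192.0 uM/s

192.0 uM/s


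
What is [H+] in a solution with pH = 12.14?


[H+] = 10^(-pH)
[H+] = 10^(-12.14)
[H+] = 7.244e-13 M

7.244e-13 M


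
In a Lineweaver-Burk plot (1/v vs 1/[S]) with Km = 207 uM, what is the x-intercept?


x-intercept = -1/Km
= -1/207
= -0.0048 1/uM

-0.0048 1/uM


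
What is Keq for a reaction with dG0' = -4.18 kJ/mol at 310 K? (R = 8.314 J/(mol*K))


Keq = exp(-dG0 * 1000 / (R * T))
Keq = exp(-(-4.18) * 1000 / (8.314 * 310))
Keq = 5.0623

5.0623


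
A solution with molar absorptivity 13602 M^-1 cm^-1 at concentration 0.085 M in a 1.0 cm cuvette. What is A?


A = epsilon * c * l
A = 13602 * 0.085 * 1.0
A = 1156.17

1156.17


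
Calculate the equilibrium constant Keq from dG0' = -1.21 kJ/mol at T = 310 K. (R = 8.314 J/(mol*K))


Keq = exp(-dG0 * 1000 / (R * T))
Keq = exp(-(-1.21) * 1000 / (8.314 * 310))
Keq = 1.5992

1.5992


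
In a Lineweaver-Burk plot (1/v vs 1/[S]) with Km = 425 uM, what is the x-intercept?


x-intercept = -1/Km
= -1/425
= -0.0024 1/uM

-0.0024 1/uM


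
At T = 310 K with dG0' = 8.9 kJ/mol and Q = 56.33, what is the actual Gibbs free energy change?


dG = dG0' + RT * ln(Q) / 1000
dG = 8.9 + 8.314 * 310 * ln(56.33) / 1000
dG = 19.2898 kJ/mol

19.2898 kJ/mol


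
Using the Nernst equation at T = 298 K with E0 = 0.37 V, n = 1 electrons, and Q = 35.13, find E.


E = E0 - (RT/nF) * ln(Q)
E = 0.37 - (8.314 * 298 / (1 * 96485)) * ln(35.13)
E = 0.2786 V

0.2786 V


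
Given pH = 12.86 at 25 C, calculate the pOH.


pOH = 14 - pH
pOH = 14 - 12.86
pOH = 1.14

1.14


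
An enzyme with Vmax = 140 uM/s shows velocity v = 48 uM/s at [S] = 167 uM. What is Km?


Km = [S] * (Vmax - v) / v
Km = 167 * (140 - 48) / 48
Km = 320.0833 uM

320.0833 uM


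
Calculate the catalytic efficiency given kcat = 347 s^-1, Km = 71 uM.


Catalytic efficiency = kcat / Km
= 347 / 71
= 4.8873 uM^-1*s^-1

4.8873 uM^-1*s^-1


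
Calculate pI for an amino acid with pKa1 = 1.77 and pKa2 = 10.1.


pI = (pKa1 + pKa2) / 2
pI = (1.77 + 10.1) / 2
pI = 5.935

5.935


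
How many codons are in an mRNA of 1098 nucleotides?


codons = nucleotides / 3
codons = 1098 / 3 = 366

366


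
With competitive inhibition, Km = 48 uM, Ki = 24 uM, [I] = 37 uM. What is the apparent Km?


Km_app = Km * (1 + [I]/Ki)
Km_app = 48 * (1 + 37/24)
Km_app = 122.0 uM

122.0 uM


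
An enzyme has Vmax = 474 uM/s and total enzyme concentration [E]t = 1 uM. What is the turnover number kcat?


kcat = Vmax / [E]t
kcat = 474 / 1
kcat = 474.0 s^-1

474.0 s^-1


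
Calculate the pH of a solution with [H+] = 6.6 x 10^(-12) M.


pH = -log10([H+])
pH = -log10(6.6 x 10^(-12))
pH = 11.1805

11.1805


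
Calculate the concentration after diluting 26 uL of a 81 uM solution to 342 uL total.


C2 = C1 * V1 / V2
C2 = 81 * 26 / 342
C2 = 6.1579 uM

6.1579 uM


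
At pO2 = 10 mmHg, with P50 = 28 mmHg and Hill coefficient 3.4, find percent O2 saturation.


Y = pO2^n / (P50^n + pO2^n)
Y = 10^3.4 / (28^3.4 + 10^3.4)
Y = 2.93%

2.93%


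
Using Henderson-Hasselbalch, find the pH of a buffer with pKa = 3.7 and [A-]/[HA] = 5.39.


pH = pKa + log10([A-]/[HA])
pH = 3.7 + log10(5.39)
pH = 4.4316

4.4316


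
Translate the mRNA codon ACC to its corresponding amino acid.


Standard genetic code lookup.
Codon ACC -> Thr

Thr


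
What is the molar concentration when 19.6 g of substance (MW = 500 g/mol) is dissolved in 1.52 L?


C = (mass / MW) / volume
C = (19.6 / 500) / 1.52
C = 0.0258 M

0.0258 M


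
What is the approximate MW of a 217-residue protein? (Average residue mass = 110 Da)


MW = n_residues * 110 Da
MW = 217 * 110
MW = 23870 Da

23870 Da


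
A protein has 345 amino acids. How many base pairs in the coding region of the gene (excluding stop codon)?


Each amino acid = 1 codon = 3 bp
bp = 345 * 3 = 1035 bp

1035 bp


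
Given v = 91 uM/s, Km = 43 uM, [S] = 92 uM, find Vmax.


Vmax = v * (Km + [S]) / [S]
Vmax = 91 * (43 + 92) / 92
Vmax = 133.5326 uM/s

133.5326 uM/s


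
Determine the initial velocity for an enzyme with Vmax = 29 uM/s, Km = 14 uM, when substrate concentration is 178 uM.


v = Vmax * [S] / (Km + [S])
v = 29 * 178 / (14 + 178)
v = 26.8854 uM/s

26.8854 uM/s


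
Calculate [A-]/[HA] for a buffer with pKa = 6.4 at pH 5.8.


[A-]/[HA] = 10^(pH - pKa)
= 10^(5.8 - 6.4)
= 0.2512

0.2512


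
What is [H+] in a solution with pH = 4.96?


[H+] = 10^(-pH)
[H+] = 10^(-4.96)
[H+] = 1.096e-05 M

1.096e-05 M


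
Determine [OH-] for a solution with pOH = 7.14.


[OH-] = 10^(-pOH)
[OH-] = 10^(-7.14)
[OH-] = 7.244e-08 M

7.244e-08 M


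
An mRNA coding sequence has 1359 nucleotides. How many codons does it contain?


codons = nucleotides / 3
codons = 1359 / 3 = 453

453


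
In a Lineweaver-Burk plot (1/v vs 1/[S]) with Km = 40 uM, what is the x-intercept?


x-intercept = -1/Km
= -1/40
= -0.025 1/uM

-0.025 1/uM


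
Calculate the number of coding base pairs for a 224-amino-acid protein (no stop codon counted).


Each amino acid = 1 codon = 3 bp
bp = 224 * 3 = 672 bp

672 bp


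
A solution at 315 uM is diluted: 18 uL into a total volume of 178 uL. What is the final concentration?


C2 = C1 * V1 / V2
C2 = 315 * 18 / 178
C2 = 31.8539 uM

31.8539 uM


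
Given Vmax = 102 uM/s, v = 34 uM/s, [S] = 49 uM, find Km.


Km = [S] * (Vmax - v) / v
Km = 49 * (102 - 34) / 34
Km = 98.0 uM

98.0 uM


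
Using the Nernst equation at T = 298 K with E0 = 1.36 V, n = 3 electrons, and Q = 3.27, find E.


E = E0 - (RT/nF) * ln(Q)
E = 1.36 - (8.314 * 298 / (3 * 96485)) * ln(3.27)
E = 1.3499 V

1.3499 V


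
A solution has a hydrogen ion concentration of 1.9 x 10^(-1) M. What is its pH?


pH = -log10([H+])
pH = -log10(1.9 x 10^(-1))
pH = 0.7212

0.7212


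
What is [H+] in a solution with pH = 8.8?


[H+] = 10^(-pH)
[H+] = 10^(-8.8)
[H+] = 1.585e-09 M

1.585e-09 M


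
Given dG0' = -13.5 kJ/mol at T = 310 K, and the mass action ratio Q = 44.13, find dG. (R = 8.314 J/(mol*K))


dG = dG0' + RT * ln(Q) / 1000
dG = -13.5 + 8.314 * 310 * ln(44.13) / 1000
dG = -3.7393 kJ/mol

-3.7393 kJ/mol


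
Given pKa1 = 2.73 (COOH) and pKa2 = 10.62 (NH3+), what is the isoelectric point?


pI = (pKa1 + pKa2) / 2
pI = (2.73 + 10.62) / 2
pI = 6.675

6.675


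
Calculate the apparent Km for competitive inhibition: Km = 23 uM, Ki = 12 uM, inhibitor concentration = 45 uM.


Km_app = Km * (1 + [I]/Ki)
Km_app = 23 * (1 + 45/12)
Km_app = 109.25 uM

109.25 uM


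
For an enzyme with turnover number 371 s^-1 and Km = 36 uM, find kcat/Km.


Catalytic efficiency = kcat / Km
= 371 / 36
= 10.3056 uM^-1*s^-1

10.3056 uM^-1*s^-1


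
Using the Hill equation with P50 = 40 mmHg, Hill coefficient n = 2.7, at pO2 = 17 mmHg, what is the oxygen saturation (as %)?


Y = pO2^n / (P50^n + pO2^n)
Y = 17^2.7 / (40^2.7 + 17^2.7)
Y = 9.03%

9.03%


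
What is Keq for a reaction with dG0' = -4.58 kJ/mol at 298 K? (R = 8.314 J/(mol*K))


Keq = exp(-dG0 * 1000 / (R * T))
Keq = exp(-(-4.58) * 1000 / (8.314 * 298))
Keq = 6.3508

6.3508


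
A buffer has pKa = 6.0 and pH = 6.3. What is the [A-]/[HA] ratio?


[A-]/[HA] = 10^(pH - pKa)
= 10^(6.3 - 6.0)
= 1.9953

1.9953


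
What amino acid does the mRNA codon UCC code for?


Standard genetic code lookup.
Codon UCC -> Ser

Ser


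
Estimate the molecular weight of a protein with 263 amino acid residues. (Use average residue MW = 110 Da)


MW = n_residues * 110 Da
MW = 263 * 110
MW = 28930 Da

28930 Da


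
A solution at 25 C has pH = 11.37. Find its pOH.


pOH = 14 - pH
pOH = 14 - 11.37
pOH = 2.63

2.63


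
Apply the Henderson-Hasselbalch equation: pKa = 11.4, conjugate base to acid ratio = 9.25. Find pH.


pH = pKa + log10([A-]/[HA])
pH = 11.4 + log10(9.25)
pH = 12.3661

12.3661


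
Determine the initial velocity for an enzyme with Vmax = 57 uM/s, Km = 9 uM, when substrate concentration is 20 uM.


v = Vmax * [S] / (Km + [S])
v = 57 * 20 / (9 + 20)
v = 39.3103 uM/s

39.3103 uM/s


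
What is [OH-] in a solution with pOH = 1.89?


[OH-] = 10^(-pOH)
[OH-] = 10^(-1.89)
[OH-] = 0.0129 M

0.0129 M


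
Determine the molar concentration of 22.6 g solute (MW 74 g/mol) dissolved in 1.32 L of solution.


C = (mass / MW) / volume
C = (22.6 / 74) / 1.32
C = 0.2314 M

0.2314 M


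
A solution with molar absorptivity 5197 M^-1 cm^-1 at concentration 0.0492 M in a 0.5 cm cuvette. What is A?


A = epsilon * c * l
A = 5197 * 0.0492 * 0.5
A = 127.8462

127.8462


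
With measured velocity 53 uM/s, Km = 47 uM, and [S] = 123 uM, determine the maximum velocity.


Vmax = v * (Km + [S]) / [S]
Vmax = 53 * (47 + 123) / 123
Vmax = 73.252 uM/s

73.252 uM/s


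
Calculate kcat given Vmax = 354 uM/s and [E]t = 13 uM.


kcat = Vmax / [E]t
kcat = 354 / 13
kcat = 27.2308 s^-1

27.2308 s^-1


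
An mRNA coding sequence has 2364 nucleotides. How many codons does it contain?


codons = nucleotides / 3
codons = 2364 / 3 = 788

788


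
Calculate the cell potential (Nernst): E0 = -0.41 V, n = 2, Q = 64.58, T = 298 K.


E = E0 - (RT/nF) * ln(Q)
E = -0.41 - (8.314 * 298 / (2 * 96485)) * ln(64.58)
E = -0.4635 V

-0.4635 V


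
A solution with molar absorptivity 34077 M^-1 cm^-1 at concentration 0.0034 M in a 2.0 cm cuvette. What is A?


A = epsilon * c * l
A = 34077 * 0.0034 * 2.0
A = 231.7236

231.7236


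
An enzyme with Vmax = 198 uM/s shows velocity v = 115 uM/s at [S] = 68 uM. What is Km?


Km = [S] * (Vmax - v) / v
Km = 68 * (198 - 115) / 115
Km = 49.0783 uM

49.0783 uM


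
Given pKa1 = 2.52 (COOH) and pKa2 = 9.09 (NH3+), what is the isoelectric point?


pI = (pKa1 + pKa2) / 2
pI = (2.52 + 9.09) / 2
pI = 5.805

5.805


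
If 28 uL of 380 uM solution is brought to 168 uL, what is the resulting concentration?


C2 = C1 * V1 / V2
C2 = 380 * 28 / 168
C2 = 63.3333 uM

63.3333 uM


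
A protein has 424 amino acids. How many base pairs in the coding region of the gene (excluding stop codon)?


Each amino acid = 1 codon = 3 bp
bp = 424 * 3 = 1272 bp

1272 bp


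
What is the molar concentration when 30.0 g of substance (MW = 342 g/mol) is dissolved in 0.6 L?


C = (mass / MW) / volume
C = (30.0 / 342) / 0.6
C = 0.1462 M

0.1462 M


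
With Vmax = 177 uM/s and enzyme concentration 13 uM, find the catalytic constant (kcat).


kcat = Vmax / [E]t
kcat = 177 / 13
kcat = 13.6154 s^-1

13.6154 s^-1


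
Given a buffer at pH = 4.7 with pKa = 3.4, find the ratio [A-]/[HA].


[A-]/[HA] = 10^(pH - pKa)
= 10^(4.7 - 3.4)
= 19.9526

19.9526


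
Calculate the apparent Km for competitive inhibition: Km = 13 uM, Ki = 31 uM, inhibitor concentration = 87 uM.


Km_app = Km * (1 + [I]/Ki)
Km_app = 13 * (1 + 87/31)
Km_app = 49.4839 uM

49.4839 uM


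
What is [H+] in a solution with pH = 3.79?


[H+] = 10^(-pH)
[H+] = 10^(-3.79)
[H+] = 1.622e-04 M

1.622e-04 M


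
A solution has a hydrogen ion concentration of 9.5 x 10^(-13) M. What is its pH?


pH = -log10([H+])
pH = -log10(9.5 x 10^(-13))
pH = 12.0223

12.0223


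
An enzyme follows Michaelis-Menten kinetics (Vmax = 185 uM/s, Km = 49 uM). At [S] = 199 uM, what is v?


v = Vmax * [S] / (Km + [S])
v = 185 * 199 / (49 + 199)
v = 148.4476 uM/s

148.4476 uM/s


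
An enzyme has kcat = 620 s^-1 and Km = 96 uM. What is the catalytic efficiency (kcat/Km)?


Catalytic efficiency = kcat / Km
= 620 / 96
= 6.4583 uM^-1*s^-1

6.4583 uM^-1*s^-1


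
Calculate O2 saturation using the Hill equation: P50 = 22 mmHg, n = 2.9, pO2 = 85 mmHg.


Y = pO2^n / (P50^n + pO2^n)
Y = 85^2.9 / (22^2.9 + 85^2.9)
Y = 98.05%

98.05%


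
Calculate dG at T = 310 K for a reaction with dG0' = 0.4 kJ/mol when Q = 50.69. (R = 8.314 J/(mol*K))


dG = dG0' + RT * ln(Q) / 1000
dG = 0.4 + 8.314 * 310 * ln(50.69) / 1000
dG = 10.5179 kJ/mol

10.5179 kJ/mol


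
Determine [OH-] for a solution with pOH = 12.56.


[OH-] = 10^(-pOH)
[OH-] = 10^(-12.56)
[OH-] = 2.754e-13 M

2.754e-13 M


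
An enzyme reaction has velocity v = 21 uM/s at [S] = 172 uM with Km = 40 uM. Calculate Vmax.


Vmax = v * (Km + [S]) / [S]
Vmax = 21 * (40 + 172) / 172
Vmax = 25.8837 uM/s

25.8837 uM/s


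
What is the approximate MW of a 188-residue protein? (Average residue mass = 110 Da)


MW = n_residues * 110 Da
MW = 188 * 110
MW = 20680 Da

20680 Da


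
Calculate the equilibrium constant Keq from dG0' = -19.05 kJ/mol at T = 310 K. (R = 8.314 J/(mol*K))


Keq = exp(-dG0 * 1000 / (R * T))
Keq = exp(-(-19.05) * 1000 / (8.314 * 310))
Keq = 1621.8803

1621.8803


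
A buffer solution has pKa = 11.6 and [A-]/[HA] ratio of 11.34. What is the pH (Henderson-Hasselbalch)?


pH = pKa + log10([A-]/[HA])
pH = 11.6 + log10(11.34)
pH = 12.6546

12.6546


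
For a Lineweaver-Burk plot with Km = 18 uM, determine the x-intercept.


x-intercept = -1/Km
= -1/18
= -0.0556 1/uM

-0.0556 1/uM


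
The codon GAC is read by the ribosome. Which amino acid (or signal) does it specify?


Standard genetic code lookup.
Codon GAC -> Asp

Asp


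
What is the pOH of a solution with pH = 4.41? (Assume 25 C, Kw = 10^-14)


pOH = 14 - pH
pOH = 14 - 4.41
pOH = 9.59

9.59


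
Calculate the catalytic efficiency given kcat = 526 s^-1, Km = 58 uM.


Catalytic efficiency = kcat / Km
= 526 / 58
= 9.069 uM^-1*s^-1

9.069 uM^-1*s^-1


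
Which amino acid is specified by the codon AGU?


Standard genetic code lookup.
Codon AGU -> Ser

Ser


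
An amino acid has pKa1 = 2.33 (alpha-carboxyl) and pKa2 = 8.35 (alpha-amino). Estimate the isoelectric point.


pI = (pKa1 + pKa2) / 2
pI = (2.33 + 8.35) / 2
pI = 5.34

5.34


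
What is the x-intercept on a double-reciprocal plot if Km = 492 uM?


x-intercept = -1/Km
= -1/492
= -0.002 1/uM

-0.002 1/uM


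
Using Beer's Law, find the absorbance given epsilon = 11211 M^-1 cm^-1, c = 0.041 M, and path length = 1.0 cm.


A = epsilon * c * l
A = 11211 * 0.041 * 1.0
A = 459.651

459.651


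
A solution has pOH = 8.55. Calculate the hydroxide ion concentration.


[OH-] = 10^(-pOH)
[OH-] = 10^(-8.55)
[OH-] = 2.818e-09 M

2.818e-09 M


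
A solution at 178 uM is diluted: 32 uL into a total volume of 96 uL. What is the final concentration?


C2 = C1 * V1 / V2
C2 = 178 * 32 / 96
C2 = 59.3333 uM

59.3333 uM


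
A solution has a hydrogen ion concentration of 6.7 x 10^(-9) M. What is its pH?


pH = -log10([H+])
pH = -log10(6.7 x 10^(-9))
pH = 8.1739

8.1739


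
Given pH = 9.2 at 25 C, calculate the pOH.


pOH = 14 - pH
pOH = 14 - 9.2
pOH = 4.8

4.8


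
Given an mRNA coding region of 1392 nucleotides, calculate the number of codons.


codons = nucleotides / 3
codons = 1392 / 3 = 464

464


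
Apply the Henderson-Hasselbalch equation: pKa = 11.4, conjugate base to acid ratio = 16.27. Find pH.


pH = pKa + log10([A-]/[HA])
pH = 11.4 + log10(16.27)
pH = 12.6114

12.6114


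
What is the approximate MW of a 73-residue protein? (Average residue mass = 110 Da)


MW = n_residues * 110 Da
MW = 73 * 110
MW = 8030 Da

8030 Da


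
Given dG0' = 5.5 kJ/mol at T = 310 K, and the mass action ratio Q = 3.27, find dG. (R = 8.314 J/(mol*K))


dG = dG0' + RT * ln(Q) / 1000
dG = 5.5 + 8.314 * 310 * ln(3.27) / 1000
dG = 8.5536 kJ/mol

8.5536 kJ/mol


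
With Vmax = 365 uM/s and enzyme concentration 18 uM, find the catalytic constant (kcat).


kcat = Vmax / [E]t
kcat = 365 / 18
kcat = 20.2778 s^-1

20.2778 s^-1


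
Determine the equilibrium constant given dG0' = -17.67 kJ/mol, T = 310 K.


Keq = exp(-dG0 * 1000 / (R * T))
Keq = exp(-(-17.67) * 1000 / (8.314 * 310))
Keq = 949.4717

949.4717


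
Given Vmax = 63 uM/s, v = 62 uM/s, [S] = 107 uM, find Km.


Km = [S] * (Vmax - v) / v
Km = 107 * (63 - 62) / 62
Km = 1.7258 uM

1.7258 uM


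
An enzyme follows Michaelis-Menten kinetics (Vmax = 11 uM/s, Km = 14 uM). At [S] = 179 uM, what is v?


v = Vmax * [S] / (Km + [S])
v = 11 * 179 / (14 + 179)
v = 10.2021 uM/s

10.2021 uM/s


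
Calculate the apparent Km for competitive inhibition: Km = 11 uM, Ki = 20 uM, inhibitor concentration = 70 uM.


Km_app = Km * (1 + [I]/Ki)
Km_app = 11 * (1 + 70/20)
Km_app = 49.5 uM

49.5 uM


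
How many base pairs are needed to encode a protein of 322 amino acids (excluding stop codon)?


Each amino acid = 1 codon = 3 bp
bp = 322 * 3 = 966 bp

966 bp


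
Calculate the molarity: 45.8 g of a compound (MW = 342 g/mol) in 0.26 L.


C = (mass / MW) / volume
C = (45.8 / 342) / 0.26
C = 0.5151 M

0.5151 M


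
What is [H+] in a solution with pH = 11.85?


[H+] = 10^(-pH)
[H+] = 10^(-11.85)
[H+] = 1.413e-12 M

1.413e-12 M


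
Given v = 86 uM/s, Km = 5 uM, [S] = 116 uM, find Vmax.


Vmax = v * (Km + [S]) / [S]
Vmax = 86 * (5 + 116) / 116
Vmax = 89.7069 uM/s

89.7069 uM/s


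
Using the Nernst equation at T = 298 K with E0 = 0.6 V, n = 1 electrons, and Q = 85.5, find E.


E = E0 - (RT/nF) * ln(Q)
E = 0.6 - (8.314 * 298 / (1 * 96485)) * ln(85.5)
E = 0.4858 V

0.4858 V


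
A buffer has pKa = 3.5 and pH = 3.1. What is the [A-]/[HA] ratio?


[A-]/[HA] = 10^(pH - pKa)
= 10^(3.1 - 3.5)
= 0.3981

0.3981


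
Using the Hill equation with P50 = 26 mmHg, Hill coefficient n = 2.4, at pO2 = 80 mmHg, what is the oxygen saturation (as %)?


Y = pO2^n / (P50^n + pO2^n)
Y = 80^2.4 / (26^2.4 + 80^2.4)
Y = 93.69%

93.69%


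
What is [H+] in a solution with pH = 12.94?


[H+] = 10^(-pH)
[H+] = 10^(-12.94)
[H+] = 1.148e-13 M

1.148e-13 M


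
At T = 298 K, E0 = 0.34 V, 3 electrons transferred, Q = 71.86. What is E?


E = E0 - (RT/nF) * ln(Q)
E = 0.34 - (8.314 * 298 / (3 * 96485)) * ln(71.86)
E = 0.3034 V

0.3034 V


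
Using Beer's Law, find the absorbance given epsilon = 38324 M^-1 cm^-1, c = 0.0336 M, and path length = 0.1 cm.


A = epsilon * c * l
A = 38324 * 0.0336 * 0.1
A = 128.7686

128.7686


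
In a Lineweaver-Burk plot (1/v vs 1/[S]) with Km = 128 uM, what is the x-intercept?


x-intercept = -1/Km
= -1/128
= -0.0078 1/uM

-0.0078 1/uM


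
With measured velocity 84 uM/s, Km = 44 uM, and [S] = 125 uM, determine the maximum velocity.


Vmax = v * (Km + [S]) / [S]
Vmax = 84 * (44 + 125) / 125
Vmax = 113.568 uM/s

113.568 uM/s


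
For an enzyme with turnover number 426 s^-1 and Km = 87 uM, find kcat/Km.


Catalytic efficiency = kcat / Km
= 426 / 87
= 4.8966 uM^-1*s^-1

4.8966 uM^-1*s^-1


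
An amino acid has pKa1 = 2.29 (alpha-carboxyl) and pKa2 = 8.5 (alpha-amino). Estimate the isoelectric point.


pI = (pKa1 + pKa2) / 2
pI = (2.29 + 8.5) / 2
pI = 5.395

5.395


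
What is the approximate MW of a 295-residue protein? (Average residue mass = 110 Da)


MW = n_residues * 110 Da
MW = 295 * 110
MW = 32450 Da

32450 Da


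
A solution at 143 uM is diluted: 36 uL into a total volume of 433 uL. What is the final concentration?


C2 = C1 * V1 / V2
C2 = 143 * 36 / 433
C2 = 11.8891 uM

11.8891 uM


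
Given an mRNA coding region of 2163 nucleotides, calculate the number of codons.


codons = nucleotides / 3
codons = 2163 / 3 = 721

721


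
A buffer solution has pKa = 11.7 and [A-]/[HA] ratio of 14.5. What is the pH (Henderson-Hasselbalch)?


pH = pKa + log10([A-]/[HA])
pH = 11.7 + log10(14.5)
pH = 12.8614

12.8614


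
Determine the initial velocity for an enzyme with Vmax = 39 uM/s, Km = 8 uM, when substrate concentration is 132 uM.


v = Vmax * [S] / (Km + [S])
v = 39 * 132 / (8 + 132)
v = 36.7714 uM/s

36.7714 uM/s


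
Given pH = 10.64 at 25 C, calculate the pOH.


pOH = 14 - pH
pOH = 14 - 10.64
pOH = 3.36

3.36


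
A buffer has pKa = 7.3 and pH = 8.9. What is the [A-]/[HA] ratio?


[A-]/[HA] = 10^(pH - pKa)
= 10^(8.9 - 7.3)
= 39.8107

39.8107


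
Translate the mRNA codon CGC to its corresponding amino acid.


Standard genetic code lookup.
Codon CGC -> Arg

Arg


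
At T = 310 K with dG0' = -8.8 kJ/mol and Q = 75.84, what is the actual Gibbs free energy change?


dG = dG0' + RT * ln(Q) / 1000
dG = -8.8 + 8.314 * 310 * ln(75.84) / 1000
dG = 2.3563 kJ/mol

2.3563 kJ/mol


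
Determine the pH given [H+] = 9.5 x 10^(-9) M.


pH = -log10([H+])
pH = -log10(9.5 x 10^(-9))
pH = 8.0223

8.0223


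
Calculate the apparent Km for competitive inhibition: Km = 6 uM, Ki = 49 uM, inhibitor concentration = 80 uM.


Km_app = Km * (1 + [I]/Ki)
Km_app = 6 * (1 + 80/49)
Km_app = 15.7959 uM

15.7959 uM


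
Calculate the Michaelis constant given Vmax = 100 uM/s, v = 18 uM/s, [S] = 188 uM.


Km = [S] * (Vmax - v) / v
Km = 188 * (100 - 18) / 18
Km = 856.4444 uM

856.4444 uM


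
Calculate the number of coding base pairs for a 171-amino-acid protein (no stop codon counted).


Each amino acid = 1 codon = 3 bp
bp = 171 * 3 = 513 bp

513 bp


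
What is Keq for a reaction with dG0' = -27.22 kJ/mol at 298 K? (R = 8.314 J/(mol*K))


Keq = exp(-dG0 * 1000 / (R * T))
Keq = exp(-(-27.22) * 1000 / (8.314 * 298))
Keq = 59074.9733

59074.9733


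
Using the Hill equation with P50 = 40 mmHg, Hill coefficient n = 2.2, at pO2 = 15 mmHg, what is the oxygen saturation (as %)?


Y = pO2^n / (P50^n + pO2^n)
Y = 15^2.2 / (40^2.2 + 15^2.2)
Y = 10.36%

10.36%


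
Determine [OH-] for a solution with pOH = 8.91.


[OH-] = 10^(-pOH)
[OH-] = 10^(-8.91)
[OH-] = 1.230e-09 M

1.230e-09 M


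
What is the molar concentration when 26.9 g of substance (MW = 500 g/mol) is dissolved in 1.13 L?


C = (mass / MW) / volume
C = (26.9 / 500) / 1.13
C = 0.0476 M

0.0476 M


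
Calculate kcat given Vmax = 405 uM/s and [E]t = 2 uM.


kcat = Vmax / [E]t
kcat = 405 / 2
kcat = 202.5 s^-1

202.5 s^-1


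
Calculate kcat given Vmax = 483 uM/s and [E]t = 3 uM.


kcat = Vmax / [E]t
kcat = 483 / 3
kcat = 161.0 s^-1

161.0 s^-1


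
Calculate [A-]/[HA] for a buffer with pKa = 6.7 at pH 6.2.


[A-]/[HA] = 10^(pH - pKa)
= 10^(6.2 - 6.7)
= 0.3162

0.3162


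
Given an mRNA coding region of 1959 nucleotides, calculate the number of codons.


codons = nucleotides / 3
codons = 1959 / 3 = 653

653


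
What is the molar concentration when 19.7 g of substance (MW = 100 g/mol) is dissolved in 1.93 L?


C = (mass / MW) / volume
C = (19.7 / 100) / 1.93
C = 0.1021 M

0.1021 M


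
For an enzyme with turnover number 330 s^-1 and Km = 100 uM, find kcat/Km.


Catalytic efficiency = kcat / Km
= 330 / 100
= 3.3 uM^-1*s^-1

3.3 uM^-1*s^-1


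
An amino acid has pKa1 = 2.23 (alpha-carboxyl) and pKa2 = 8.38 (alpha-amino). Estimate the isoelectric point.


pI = (pKa1 + pKa2) / 2
pI = (2.23 + 8.38) / 2
pI = 5.305

5.305


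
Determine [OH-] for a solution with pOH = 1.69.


[OH-] = 10^(-pOH)
[OH-] = 10^(-1.69)
[OH-] = 0.0204 M

0.0204 M


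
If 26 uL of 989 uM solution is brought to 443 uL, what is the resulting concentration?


C2 = C1 * V1 / V2
C2 = 989 * 26 / 443
C2 = 58.0451 uM

58.0451 uM


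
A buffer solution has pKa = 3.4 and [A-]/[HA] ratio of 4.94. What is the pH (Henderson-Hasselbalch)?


pH = pKa + log10([A-]/[HA])
pH = 3.4 + log10(4.94)
pH = 4.0937

4.0937


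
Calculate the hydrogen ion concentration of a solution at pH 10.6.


[H+] = 10^(-pH)
[H+] = 10^(-10.6)
[H+] = 2.512e-11 M

2.512e-11 M


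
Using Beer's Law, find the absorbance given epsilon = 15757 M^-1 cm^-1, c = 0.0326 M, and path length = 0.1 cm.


A = epsilon * c * l
A = 15757 * 0.0326 * 0.1
A = 51.3678

51.3678


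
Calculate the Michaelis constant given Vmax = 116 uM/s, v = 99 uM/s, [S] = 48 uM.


Km = [S] * (Vmax - v) / v
Km = 48 * (116 - 99) / 99
Km = 8.2424 uM

8.2424 uM


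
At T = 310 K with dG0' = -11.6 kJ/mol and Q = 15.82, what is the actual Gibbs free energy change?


dG = dG0' + RT * ln(Q) / 1000
dG = -11.6 + 8.314 * 310 * ln(15.82) / 1000
dG = -4.4833 kJ/mol

-4.4833 kJ/mol


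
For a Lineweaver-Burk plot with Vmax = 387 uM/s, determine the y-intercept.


y-intercept = 1/Vmax
= 1/387
= 0.0026 s/uM

0.0026 s/uM


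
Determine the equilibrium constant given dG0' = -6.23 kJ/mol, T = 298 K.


Keq = exp(-dG0 * 1000 / (R * T))
Keq = exp(-(-6.23) * 1000 / (8.314 * 298))
Keq = 12.3612

12.3612


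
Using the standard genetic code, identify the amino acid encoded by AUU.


Standard genetic code lookup.
Codon AUU -> Ile

Ile


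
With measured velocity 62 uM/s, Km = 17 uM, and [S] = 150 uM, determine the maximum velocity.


Vmax = v * (Km + [S]) / [S]
Vmax = 62 * (17 + 150) / 150
Vmax = 69.0267 uM/s

69.0267 uM/s


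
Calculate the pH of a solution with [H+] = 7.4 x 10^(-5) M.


pH = -log10([H+])
pH = -log10(7.4 x 10^(-5))
pH = 4.1308

4.1308


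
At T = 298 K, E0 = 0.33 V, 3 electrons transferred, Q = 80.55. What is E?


E = E0 - (RT/nF) * ln(Q)
E = 0.33 - (8.314 * 298 / (3 * 96485)) * ln(80.55)
E = 0.2924 V

0.2924 V


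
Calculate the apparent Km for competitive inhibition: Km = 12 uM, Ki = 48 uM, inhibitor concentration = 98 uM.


Km_app = Km * (1 + [I]/Ki)
Km_app = 12 * (1 + 98/48)
Km_app = 36.5 uM

36.5 uM


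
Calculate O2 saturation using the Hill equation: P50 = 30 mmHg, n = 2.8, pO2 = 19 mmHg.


Y = pO2^n / (P50^n + pO2^n)
Y = 19^2.8 / (30^2.8 + 19^2.8)
Y = 21.77%

21.77%


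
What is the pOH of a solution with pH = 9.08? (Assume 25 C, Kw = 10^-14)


pOH = 14 - pH
pOH = 14 - 9.08
pOH = 4.92

4.92


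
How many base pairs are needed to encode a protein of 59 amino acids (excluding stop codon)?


Each amino acid = 1 codon = 3 bp
bp = 59 * 3 = 177 bp

177 bp


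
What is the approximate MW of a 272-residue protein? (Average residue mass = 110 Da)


MW = n_residues * 110 Da
MW = 272 * 110
MW = 29920 Da

29920 Da


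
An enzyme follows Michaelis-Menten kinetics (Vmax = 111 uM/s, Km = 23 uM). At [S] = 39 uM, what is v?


v = Vmax * [S] / (Km + [S])
v = 111 * 39 / (23 + 39)
v = 69.8226 uM/s

69.8226 uM/s


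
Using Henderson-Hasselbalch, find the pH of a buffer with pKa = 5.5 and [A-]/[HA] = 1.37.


pH = pKa + log10([A-]/[HA])
pH = 5.5 + log10(1.37)
pH = 5.6367

5.6367


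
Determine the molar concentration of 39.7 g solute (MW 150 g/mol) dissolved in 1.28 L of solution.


C = (mass / MW) / volume
C = (39.7 / 150) / 1.28
C = 0.2068 M

0.2068 M


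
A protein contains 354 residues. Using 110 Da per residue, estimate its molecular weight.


MW = n_residues * 110 Da
MW = 354 * 110
MW = 38940 Da

38940 Da


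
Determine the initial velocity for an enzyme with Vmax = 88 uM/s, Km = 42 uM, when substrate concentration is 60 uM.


v = Vmax * [S] / (Km + [S])
v = 88 * 60 / (42 + 60)
v = 51.7647 uM/s

51.7647 uM/s


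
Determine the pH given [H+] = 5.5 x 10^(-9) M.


pH = -log10([H+])
pH = -log10(5.5 x 10^(-9))
pH = 8.2596

8.2596


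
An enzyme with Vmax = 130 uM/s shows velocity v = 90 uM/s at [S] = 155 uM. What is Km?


Km = [S] * (Vmax - v) / v
Km = 155 * (130 - 90) / 90
Km = 68.8889 uM

68.8889 uM


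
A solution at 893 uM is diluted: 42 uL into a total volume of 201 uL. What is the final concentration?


C2 = C1 * V1 / V2
C2 = 893 * 42 / 201
C2 = 186.597 uM

186.597 uM


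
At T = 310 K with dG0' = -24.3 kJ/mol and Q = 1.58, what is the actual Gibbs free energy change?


dG = dG0' + RT * ln(Q) / 1000
dG = -24.3 + 8.314 * 310 * ln(1.58) / 1000
dG = -23.1211 kJ/mol

-23.1211 kJ/mol


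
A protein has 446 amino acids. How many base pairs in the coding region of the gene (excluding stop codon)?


Each amino acid = 1 codon = 3 bp
bp = 446 * 3 = 1338 bp

1338 bp


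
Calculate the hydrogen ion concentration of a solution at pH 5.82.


[H+] = 10^(-pH)
[H+] = 10^(-5.82)
[H+] = 1.514e-06 M

1.514e-06 M


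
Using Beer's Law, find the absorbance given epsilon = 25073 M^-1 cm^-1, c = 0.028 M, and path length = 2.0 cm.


A = epsilon * c * l
A = 25073 * 0.028 * 2.0
A = 1404.088

1404.088


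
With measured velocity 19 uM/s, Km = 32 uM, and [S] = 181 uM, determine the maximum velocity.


Vmax = v * (Km + [S]) / [S]
Vmax = 19 * (32 + 181) / 181
Vmax = 22.3591 uM/s

22.3591 uM/s


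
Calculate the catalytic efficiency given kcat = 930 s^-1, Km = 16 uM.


Catalytic efficiency = kcat / Km
= 930 / 16
= 58.125 uM^-1*s^-1

58.125 uM^-1*s^-1


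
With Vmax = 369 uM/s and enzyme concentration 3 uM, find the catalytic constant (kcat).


kcat = Vmax / [E]t
kcat = 369 / 3
kcat = 123.0 s^-1

123.0 s^-1


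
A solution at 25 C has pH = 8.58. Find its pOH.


pOH = 14 - pH
pOH = 14 - 8.58
pOH = 5.42

5.42


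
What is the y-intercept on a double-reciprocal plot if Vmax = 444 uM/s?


y-intercept = 1/Vmax
= 1/444
= 0.0023 s/uM

0.0023 s/uM


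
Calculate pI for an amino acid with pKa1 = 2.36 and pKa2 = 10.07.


pI = (pKa1 + pKa2) / 2
pI = (2.36 + 10.07) / 2
pI = 6.215

6.215


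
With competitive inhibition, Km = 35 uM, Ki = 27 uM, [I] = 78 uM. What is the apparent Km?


Km_app = Km * (1 + [I]/Ki)
Km_app = 35 * (1 + 78/27)
Km_app = 136.1111 uM

136.1111 uM


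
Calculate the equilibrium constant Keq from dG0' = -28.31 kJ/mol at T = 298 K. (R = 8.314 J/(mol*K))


Keq = exp(-dG0 * 1000 / (R * T))
Keq = exp(-(-28.31) * 1000 / (8.314 * 298))
Keq = 91721.2625

91721.2625


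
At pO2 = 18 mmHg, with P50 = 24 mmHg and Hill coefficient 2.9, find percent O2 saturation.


Y = pO2^n / (P50^n + pO2^n)
Y = 18^2.9 / (24^2.9 + 18^2.9)
Y = 30.27%

30.27%


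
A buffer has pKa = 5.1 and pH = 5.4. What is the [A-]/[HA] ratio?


[A-]/[HA] = 10^(pH - pKa)
= 10^(5.4 - 5.1)
= 1.9953

1.9953


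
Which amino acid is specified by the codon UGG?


Standard genetic code lookup.
Codon UGG -> Trp

Trp


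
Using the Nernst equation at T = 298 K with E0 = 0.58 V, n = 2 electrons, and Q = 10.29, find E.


E = E0 - (RT/nF) * ln(Q)
E = 0.58 - (8.314 * 298 / (2 * 96485)) * ln(10.29)
E = 0.5501 V

0.5501 V


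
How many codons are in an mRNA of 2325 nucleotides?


codons = nucleotides / 3
codons = 2325 / 3 = 775

775


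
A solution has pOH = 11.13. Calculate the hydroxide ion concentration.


[OH-] = 10^(-pOH)
[OH-] = 10^(-11.13)
[OH-] = 7.413e-12 M

7.413e-12 M


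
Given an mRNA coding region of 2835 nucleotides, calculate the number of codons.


codons = nucleotides / 3
codons = 2835 / 3 = 945

945


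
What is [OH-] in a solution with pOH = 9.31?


[OH-] = 10^(-pOH)
[OH-] = 10^(-9.31)
[OH-] = 4.898e-10 M

4.898e-10 M


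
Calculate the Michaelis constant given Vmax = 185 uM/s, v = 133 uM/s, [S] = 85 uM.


Km = [S] * (Vmax - v) / v
Km = 85 * (185 - 133) / 133
Km = 33.2331 uM

33.2331 uM


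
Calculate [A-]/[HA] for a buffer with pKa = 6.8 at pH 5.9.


[A-]/[HA] = 10^(pH - pKa)
= 10^(5.9 - 6.8)
= 0.1259

0.1259


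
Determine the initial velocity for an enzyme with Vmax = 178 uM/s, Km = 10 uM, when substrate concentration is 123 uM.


v = Vmax * [S] / (Km + [S])
v = 178 * 123 / (10 + 123)
v = 164.6165 uM/s

164.6165 uM/s


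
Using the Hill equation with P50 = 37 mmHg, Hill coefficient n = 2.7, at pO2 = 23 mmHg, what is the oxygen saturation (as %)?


Y = pO2^n / (P50^n + pO2^n)
Y = 23^2.7 / (37^2.7 + 23^2.7)
Y = 21.69%

21.69%


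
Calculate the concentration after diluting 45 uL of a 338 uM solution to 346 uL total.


C2 = C1 * V1 / V2
C2 = 338 * 45 / 346
C2 = 43.9595 uM

43.9595 uM
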